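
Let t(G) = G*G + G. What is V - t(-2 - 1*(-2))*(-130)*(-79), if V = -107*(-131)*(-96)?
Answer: -1345632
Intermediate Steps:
t(G) = G + G² (t(G) = G² + G = G + G²)
V = -1345632 (V = 14017*(-96) = -1345632)
V - t(-2 - 1*(-2))*(-130)*(-79) = -1345632 - ((-2 - 1*(-2))*(1 + (-2 - 1*(-2))))*(-130)*(-79) = -1345632 - ((-2 + 2)*(1 + (-2 + 2)))*(-130)*(-79) = -1345632 - (0*(1 + 0))*(-130)*(-79) = -1345632 - (0*1)*(-130)*(-79) = -1345632 - 0*(-130)*(-79) = -1345632 - 0*(-79) = -1345632 - 1*0 = -1345632 + 0 = -1345632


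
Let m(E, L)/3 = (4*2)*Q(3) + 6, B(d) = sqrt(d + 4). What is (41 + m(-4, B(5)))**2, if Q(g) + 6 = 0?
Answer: 7225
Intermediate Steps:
B(d) = sqrt(4 + d)
Q(g) = -6 (Q(g) = -6 + 0 = -6)
m(E, L) = -126 (m(E, L) = 3*((4*2)*(-6) + 6) = 3*(8*(-6) + 6) = 3*(-48 + 6) = 3*(-42) = -126)
(41 + m(-4, B(5)))**2 = (41 - 126)**2 = (-85)**2 = 7225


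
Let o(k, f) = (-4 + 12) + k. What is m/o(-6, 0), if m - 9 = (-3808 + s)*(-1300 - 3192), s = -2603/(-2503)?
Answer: 42803486459/5006 ≈ 8.5504e+6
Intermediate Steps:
s = 2603/2503 (s = -2603*(-1/2503) = 2603/2503 ≈ 1.0400)
o(k, f) = 8 + k
m = 42803486459/2503 (m = 9 + (-3808 + 2603/2503)*(-1300 - 3192) = 9 - 9528821/2503*(-4492) = 9 + 42803463932/2503 = 42803486459/2503 ≈ 1.7101e+7)
m/o(-6, 0) = 42803486459/(2503*(8 - 6)) = (42803486459/2503)/2 = (42803486459/2503)*(1/2) = 42803486459/5006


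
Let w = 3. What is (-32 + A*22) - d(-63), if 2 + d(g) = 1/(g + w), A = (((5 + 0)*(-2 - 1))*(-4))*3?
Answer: 235801/60 ≈ 3930.0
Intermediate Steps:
A = 180 (A = ((5*(-3))*(-4))*3 = -15*(-4)*3 = 60*3 = 180)
d(g) = -2 + 1/(3 + g) (d(g) = -2 + 1/(g + 3) = -2 + 1/(3 + g))
(-32 + A*22) - d(-63) = (-32 + 180*22) - (-5 - 2*(-63))/(3 - 63) = (-32 + 3960) - (-5 + 126)/(-60) = 3928 - (-1)*121/60 = 3928 - 1*(-121/60) = 3928 + 121/60 = 235801/60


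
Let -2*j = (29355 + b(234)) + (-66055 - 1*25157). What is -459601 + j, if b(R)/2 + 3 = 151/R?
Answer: -50154407/117 ≈ -4.2867e+5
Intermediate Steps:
b(R) = -6 + 302/R (b(R) = -6 + 2*(151/R) = -6 + 302/R)
j = 3618910/117 (j = -((29355 + (-6 + 302/234)) + (-66055 - 1*25157))/2 = -((29355 + (-6 + 302*(1/234))) + (-66055 - 25157))/2 = -((29355 + (-6 + 151/117)) - 91212)/2 = -((29355 - 551/117) - 91212)/2 = -(3433984/117 - 91212)/2 = -½*(-7237820/117) = 3618910/117 ≈ 30931.)
-459601 + j = -459601 + 3618910/117 = -50154407/117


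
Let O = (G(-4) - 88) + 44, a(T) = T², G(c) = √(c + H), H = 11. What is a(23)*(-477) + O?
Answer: -252377 + √7 ≈ -2.5237e+5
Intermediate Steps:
G(c) = √(11 + c) (G(c) = √(c + 11) = √(11 + c))
O = -44 + √7 (O = (√(11 - 4) - 88) + 44 = (√7 - 88) + 44 = (-88 + √7) + 44 = -44 + √7 ≈ -41.354)
a(23)*(-477) + O = 23²*(-477) + (-44 + √7) = 529*(-477) + (-44 + √7) = -252333 + (-44 + √7) = -252377 + √7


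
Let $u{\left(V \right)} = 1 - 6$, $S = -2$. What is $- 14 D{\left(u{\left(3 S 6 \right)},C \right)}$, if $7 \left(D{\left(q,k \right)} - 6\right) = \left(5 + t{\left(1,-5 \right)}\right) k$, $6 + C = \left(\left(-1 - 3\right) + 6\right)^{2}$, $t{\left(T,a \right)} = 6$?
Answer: $-40$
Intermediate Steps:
$u{\left(V \right)} = -5$ ($u{\left(V \right)} = 1 - 6 = -5$)
$C = -2$ ($C = -6 + \left(\left(-1 - 3\right) + 6\right)^{2} = -6 + \left(-4 + 6\right)^{2} = -6 + 2^{2} = -6 + 4 = -2$)
$D{\left(q,k \right)} = 6 + \frac{11 k}{7}$ ($D{\left(q,k \right)} = 6 + \frac{\left(5 + 6\right) k}{7} = 6 + \frac{11 k}{7}$)
$- 14 D{\left(u{\left(3 S 6 \right)},C \right)} = - 14 \left(6 + \frac{11}{7} \left(-2\right)\right) = - 14 \left(6 - \frac{22}{7}\right) = \left(-14\right) \frac{20}{7} = -40$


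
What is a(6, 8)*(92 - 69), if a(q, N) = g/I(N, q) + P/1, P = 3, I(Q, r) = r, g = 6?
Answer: 92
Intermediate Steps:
a(q, N) = 3 + 6/q (a(q, N) = 6/q + 3/1 = 6/q + 3*1 = 6/q + 3 = 3 + 6/q)
a(6, 8)*(92 - 69) = (3 + 6/6)*(92 - 69) = (3 + 6*(1/6))*23 = (3 + 1)*23 = 4*23 = 92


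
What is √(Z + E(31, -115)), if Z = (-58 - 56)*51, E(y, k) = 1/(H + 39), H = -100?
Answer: I*√21633955/61 ≈ 76.25*I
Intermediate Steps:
E(y, k) = -1/61 (E(y, k) = 1/(-100 + 39) = 1/(-61) = -1/61)
Z = -5814 (Z = -114*51 = -5814)
√(Z + E(31, -115)) = √(-5814 - 1/61) = √(-354655/61) = I*√21633955/61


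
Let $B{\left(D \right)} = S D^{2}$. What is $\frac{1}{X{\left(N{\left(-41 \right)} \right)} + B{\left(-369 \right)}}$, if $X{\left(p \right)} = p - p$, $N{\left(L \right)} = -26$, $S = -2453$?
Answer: $- \frac{1}{334002933} \approx -2.994 \cdot 10^{-9}$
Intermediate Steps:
$X{\left(p \right)} = 0$
$B{\left(D \right)} = - 2453 D^{2}$
$\frac{1}{X{\left(N{\left(-41 \right)} \right)} + B{\left(-369 \right)}} = \frac{1}{0 - 2453 \left(-369\right)^{2}} = \frac{1}{0 - 334002933} = \frac{1}{-334002933} = - \frac{1}{334002933}$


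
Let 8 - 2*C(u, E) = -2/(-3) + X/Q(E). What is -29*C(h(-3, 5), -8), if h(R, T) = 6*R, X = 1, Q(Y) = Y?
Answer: -5191/48 ≈ -108.15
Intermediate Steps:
C(u, E) = 11/3 - 1/(2*E) (C(u, E) = 4 - (-2/(-3) + 1/E)/2 = 4 - (-2*(-⅓) + 1/E)/2 = 4 - (⅔ + 1/E)/2 = 4 + (-⅓ - 1/(2*E)) = 11/3 - 1/(2*E))
-29*C(h(-3, 5), -8) = -29*(-3 + 22*(-8))/(6*(-8)) = -29*(-1)*(-3 - 176)/(6*8) = -29*(-1)*(-179)/(6*8) = -29*179/48 = -5191/48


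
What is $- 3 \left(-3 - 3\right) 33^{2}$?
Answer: $19602$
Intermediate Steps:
$- 3 \left(-3 - 3\right) 33^{2} = \left(-3\right) \left(-6\right) 1089 = 18 \cdot 1089 = 19602$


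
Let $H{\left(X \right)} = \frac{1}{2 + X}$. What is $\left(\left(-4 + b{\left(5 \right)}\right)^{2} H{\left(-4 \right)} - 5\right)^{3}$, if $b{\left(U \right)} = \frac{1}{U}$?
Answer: $- \frac{228099131}{125000} \approx -1824.8$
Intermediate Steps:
$\left(\left(-4 + b{\left(5 \right)}\right)^{2} H{\left(-4 \right)} - 5\right)^{3} = \left(\frac{\left(-4 + \frac{1}{5}\right)^{2}}{2 - 4} - 5\right)^{3} = \left(\frac{\left(-4 + \frac{1}{5}\right)^{2}}{-2} - 5\right)^{3} = \left(\left(- \frac{19}{5}\right)^{2} \left(- \frac{1}{2}\right) - 5\right)^{3} = \left(\frac{361}{25} \left(- \frac{1}{2}\right) - 5\right)^{3} = \left(- \frac{361}{50} - 5\right)^{3} = \left(- \frac{611}{50}\right)^{3} = - \frac{228099131}{125000}$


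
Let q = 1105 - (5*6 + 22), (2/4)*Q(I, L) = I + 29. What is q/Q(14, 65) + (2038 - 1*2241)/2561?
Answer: 2679275/220246 ≈ 12.165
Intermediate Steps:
Q(I, L) = 58 + 2*I (Q(I, L) = 2*(I + 29) = 2*(29 + I) = 58 + 2*I)
q = 1053 (q = 1105 - (30 + 22) = 1105 - 1*52 = 1105 - 52 = 1053)
q/Q(14, 65) + (2038 - 1*2241)/2561 = 1053/(58 + 2*14) + (2038 - 1*2241)/2561 = 1053/(58 + 28) + (2038 - 2241)*(1/2561) = 1053/86 - 203*1/2561 = 1053*(1/86) - 203/2561 = 1053/86 - 203/2561 = 2679275/220246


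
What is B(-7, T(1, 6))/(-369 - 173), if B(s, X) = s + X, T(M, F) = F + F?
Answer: -5/542 ≈ -0.0092251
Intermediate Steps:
T(M, F) = 2*F
B(s, X) = X + s
B(-7, T(1, 6))/(-369 - 173) = (2*6 - 7)/(-369 - 173) = (12 - 7)/(-542) = -1/542*5 = -5/542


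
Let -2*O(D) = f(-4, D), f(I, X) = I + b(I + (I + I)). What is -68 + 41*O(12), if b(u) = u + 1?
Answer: 479/2 ≈ 239.50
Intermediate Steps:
b(u) = 1 + u
f(I, X) = 1 + 4*I (f(I, X) = I + (1 + (I + (I + I))) = I + (1 + (I + 2*I)) = I + (1 + 3*I) = 1 + 4*I)
O(D) = 15/2 (O(D) = -(1 + 4*(-4))/2 = -(1 - 16)/2 = -½*(-15) = 15/2)
-68 + 41*O(12) = -68 + 41*(15/2) = -68 + 615/2 = 479/2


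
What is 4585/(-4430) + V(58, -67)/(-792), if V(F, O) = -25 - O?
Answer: -63623/58476 ≈ -1.0880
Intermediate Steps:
4585/(-4430) + V(58, -67)/(-792) = 4585/(-4430) + (-25 - 1*(-67))/(-792) = 4585*(-1/4430) + (-25 + 67)*(-1/792) = -917/886 + 42*(-1/792) = -917/886 - 7/132 = -63623/58476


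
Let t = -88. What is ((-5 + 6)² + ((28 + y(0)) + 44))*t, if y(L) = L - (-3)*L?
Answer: -6424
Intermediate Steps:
y(L) = 4*L (y(L) = L + 3*L = 4*L)
((-5 + 6)² + ((28 + y(0)) + 44))*t = ((-5 + 6)² + ((28 + 4*0) + 44))*(-88) = (1² + ((28 + 0) + 44))*(-88) = (1 + (28 + 44))*(-88) = (1 + 72)*(-88) = 73*(-88) = -6424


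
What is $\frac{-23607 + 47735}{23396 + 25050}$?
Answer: $\frac{12064}{24223} \approx 0.49804$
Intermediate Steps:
$\frac{-23607 + 47735}{23396 + 25050} = \frac{24128}{48446} = 24128 \cdot \frac{1}{48446} = \frac{12064}{24223}$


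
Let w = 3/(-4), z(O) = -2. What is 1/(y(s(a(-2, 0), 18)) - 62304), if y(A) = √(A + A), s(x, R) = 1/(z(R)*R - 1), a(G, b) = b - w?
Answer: -1152624/71813085697 - I*√74/143626171394 ≈ -1.605e-5 - 5.9894e-11*I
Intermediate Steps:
w = -¾ (w = 3*(-¼) = -¾ ≈ -0.75000)
a(G, b) = ¾ + b (a(G, b) = b - 1*(-¾) = b + ¾ = ¾ + b)
s(x, R) = 1/(-1 - 2*R) (s(x, R) = 1/(-2*R - 1) = 1/(-1 - 2*R))
y(A) = √2*√A (y(A) = √(2*A) = √2*√A)
1/(y(s(a(-2, 0), 18)) - 62304) = 1/(√2*√(1/(-1 - 2*18)) - 62304) = 1/(√2*√(1/(-1 - 36)) - 62304) = 1/(√2*√(1/(-37)) - 62304) = 1/(√2*√(-1/37) - 62304) = 1/(√2*(I*√37/37) - 62304) = 1/(I*√74/37 - 62304) = 1/(-62304 + I*√74/37)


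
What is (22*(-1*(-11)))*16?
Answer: 3872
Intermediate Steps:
(22*(-1*(-11)))*16 = (22*11)*16 = 242*16 = 3872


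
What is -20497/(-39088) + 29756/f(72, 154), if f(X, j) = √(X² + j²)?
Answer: 583293509/3322480 ≈ 175.56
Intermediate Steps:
-20497/(-39088) + 29756/f(72, 154) = -20497/(-39088) + 29756/(√(72² + 154²)) = -20497*(-1/39088) + 29756/(√(5184 + 23716)) = 20497/39088 + 29756/(√28900) = 20497/39088 + 29756/170 = 20497/39088 + 29756*(1/170) = 20497/39088 + 14878/85 = 583293509/3322480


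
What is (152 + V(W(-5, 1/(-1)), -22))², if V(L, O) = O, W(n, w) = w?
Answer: 16900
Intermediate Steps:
(152 + V(W(-5, 1/(-1)), -22))² = (152 - 22)² = 130² = 16900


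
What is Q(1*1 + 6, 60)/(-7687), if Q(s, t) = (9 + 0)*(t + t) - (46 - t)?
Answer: -1094/7687 ≈ -0.14232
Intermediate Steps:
Q(s, t) = -46 + 19*t (Q(s, t) = 9*(2*t) + (-46 + t) = 18*t + (-46 + t) = -46 + 19*t)
Q(1*1 + 6, 60)/(-7687) = (-46 + 19*60)/(-7687) = (-46 + 1140)*(-1/7687) = 1094*(-1/7687) = -1094/7687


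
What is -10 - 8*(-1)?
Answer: -2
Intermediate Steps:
-10 - 8*(-1) = -10 + 8 = -2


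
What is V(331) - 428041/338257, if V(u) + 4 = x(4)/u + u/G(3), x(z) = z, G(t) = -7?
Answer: -41177040854/783741469 ≈ -52.539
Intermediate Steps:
V(u) = -4 + 4/u - u/7 (V(u) = -4 + (4/u + u/(-7)) = -4 + (4/u + u*(-⅐)) = -4 + (4/u - u/7) = -4 + 4/u - u/7)
V(331) - 428041/338257 = (-4 + 4/331 - ⅐*331) - 428041/338257 = (-4 + 4*(1/331) - 331/7) - 428041*1/338257 = (-4 + 4/331 - 331/7) - 428041/338257 = -118801/2317 - 428041/338257 = -41177040854/783741469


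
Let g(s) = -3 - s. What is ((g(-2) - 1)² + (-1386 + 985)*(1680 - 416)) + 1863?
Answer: -504997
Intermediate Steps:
((g(-2) - 1)² + (-1386 + 985)*(1680 - 416)) + 1863 = (((-3 - 1*(-2)) - 1)² + (-1386 + 985)*(1680 - 416)) + 1863 = (((-3 + 2) - 1)² - 401*1264) + 1863 = ((-1 - 1)² - 506864) + 1863 = ((-2)² - 506864) + 1863 = (4 - 506864) + 1863 = -506860 + 1863 = -504997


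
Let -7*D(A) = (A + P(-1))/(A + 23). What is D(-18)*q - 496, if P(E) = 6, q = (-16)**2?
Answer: -14288/35 ≈ -408.23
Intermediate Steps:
q = 256
D(A) = -(6 + A)/(7*(23 + A)) (D(A) = -(A + 6)/(7*(A + 23)) = -(6 + A)/(7*(23 + A)))
D(-18)*q - 496 = ((-6 - 1*(-18))/(7*(23 - 18)))*256 - 496 = ((1/7)*(-6 + 18)/5)*256 - 496 = ((1/7)*(1/5)*12)*256 - 496 = (12/35)*256 - 496 = 3072/35 - 496 = -14288/35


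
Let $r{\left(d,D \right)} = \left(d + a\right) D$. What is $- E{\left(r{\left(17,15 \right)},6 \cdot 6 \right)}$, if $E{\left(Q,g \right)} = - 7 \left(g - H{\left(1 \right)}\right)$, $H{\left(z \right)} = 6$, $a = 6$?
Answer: $210$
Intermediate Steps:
$r{\left(d,D \right)} = D \left(6 + d\right)$ ($r{\left(d,D \right)} = \left(d + 6\right) D = \left(6 + d\right) D = D \left(6 + d\right)$)
$E{\left(Q,g \right)} = 42 - 7 g$ ($E{\left(Q,g \right)} = - 7 \left(g - 6\right) = - 7 \left(-6 + g\right) = 42 - 7 g$)
$- E{\left(r{\left(17,15 \right)},6 \cdot 6 \right)} = - (42 - 7 \cdot 6 \cdot 6) = - (42 - 252) = \left(-1\right) \left(-210\right) = 210$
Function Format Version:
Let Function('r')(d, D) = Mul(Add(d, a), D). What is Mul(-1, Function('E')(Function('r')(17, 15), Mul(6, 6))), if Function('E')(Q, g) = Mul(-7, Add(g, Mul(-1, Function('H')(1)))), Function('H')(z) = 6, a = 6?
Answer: 210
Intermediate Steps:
Function('r')(d, D) = Mul(D, Add(6, d)) (Function('r')(d, D) = Mul(Add(d, 6), D) = Mul(Add(6, d), D) = Mul(D, Add(6, d)))
Function('E')(Q, g) = Add(42, Mul(-7, g)) (Function('E')(Q, g) = Mul(-7, Add(g, Mul(-1, 6))) = Mul(-7, Add(g, -6)) = Mul(-7, Add(-6, g)) = Add(42, Mul(-7, g)))
Mul(-1, Function('E')(Function('r')(17, 15), Mul(6, 6))) = Mul(-1, Add(42, Mul(-7, Mul(6, 6)))) = Mul(-1, Add(42, Mul(-7, 36))) = Mul(-1, Add(42, -252)) = Mul(-1, -210) = 210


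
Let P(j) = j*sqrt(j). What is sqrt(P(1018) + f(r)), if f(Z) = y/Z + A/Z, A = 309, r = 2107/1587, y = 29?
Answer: sqrt(23065458 + 92231818*sqrt(1018))/301 ≈ 180.93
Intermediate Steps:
P(j) = j**(3/2)
r = 2107/1587 (r = 2107*(1/1587) = 2107/1587 ≈ 1.3277)
f(Z) = 338/Z (f(Z) = 29/Z + 309/Z = 338/Z)
sqrt(P(1018) + f(r)) = sqrt(1018**(3/2) + 338/(2107/1587)) = sqrt(1018*sqrt(1018) + 338*(1587/2107)) = sqrt(1018*sqrt(1018) + 536406/2107) = sqrt(536406/2107 + 1018*sqrt(1018))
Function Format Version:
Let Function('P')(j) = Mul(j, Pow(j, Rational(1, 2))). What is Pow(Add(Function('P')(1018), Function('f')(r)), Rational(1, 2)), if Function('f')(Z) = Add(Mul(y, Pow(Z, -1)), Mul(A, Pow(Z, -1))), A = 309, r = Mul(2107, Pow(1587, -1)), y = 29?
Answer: Mul(Rational(1, 301), Pow(Add(23065458, Mul(92231818, Pow(1018, Rational(1, 2)))), Rational(1, 2))) ≈ 180.93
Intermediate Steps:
Function('P')(j) = Pow(j, Rational(3, 2))
r = Rational(2107, 1587) (r = Mul(2107, Rational(1, 1587)) = Rational(2107, 1587) ≈ 1.3277)
Function('f')(Z) = Mul(338, Pow(Z, -1)) (Function('f')(Z) = Add(Mul(29, Pow(Z, -1)), Mul(309, Pow(Z, -1))) = Mul(338, Pow(Z, -1)))
Pow(Add(Function('P')(1018), Function('f')(r)), Rational(1, 2)) = Pow(Add(Pow(1018, Rational(3, 2)), Mul(338, Pow(Rational(2107, 1587), -1))), Rational(1, 2)) = Pow(Add(Mul(1018, Pow(1018, Rational(1, 2))), Mul(338, Rational(1587, 2107))), Rational(1, 2)) = Pow(Add(Mul(1018, Pow(1018, Rational(1, 2))), Rational(536406, 2107)), Rational(1, 2)) = Pow(Add(Rational(536406, 2107), Mul(1018, Pow(1018, Rational(1, 2)))), Rational(1, 2))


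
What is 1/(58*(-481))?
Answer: -1/27898 ≈ -3.5845e-5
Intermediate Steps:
1/(58*(-481)) = 1/(-27898) = -1/27898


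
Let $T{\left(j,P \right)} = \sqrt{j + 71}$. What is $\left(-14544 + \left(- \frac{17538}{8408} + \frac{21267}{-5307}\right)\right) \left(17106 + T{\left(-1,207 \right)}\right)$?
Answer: $- \frac{925496515688733}{3718438} - \frac{108207239061 \sqrt{70}}{7436876} \approx -2.4902 \cdot 10^{8}$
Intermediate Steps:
$T{\left(j,P \right)} = \sqrt{71 + j}$
$\left(-14544 + \left(- \frac{17538}{8408} + \frac{21267}{-5307}\right)\right) \left(17106 + T{\left(-1,207 \right)}\right) = \left(-14544 + \left(- \frac{17538}{8408} + \frac{21267}{-5307}\right)\right) \left(17106 + \sqrt{71 - 1}\right) = \left(-14544 + \left(\left(-17538\right) \frac{1}{8408} + 21267 \left(- \frac{1}{5307}\right)\right)\right) \left(17106 + \sqrt{70}\right) = \left(-14544 - \frac{45314517}{7436876}\right) \left(17106 + \sqrt{70}\right) = - \frac{108207239061 \left(17106 + \sqrt{70}\right)}{7436876} = - \frac{925496515688733}{3718438} - \frac{108207239061 \sqrt{70}}{7436876}$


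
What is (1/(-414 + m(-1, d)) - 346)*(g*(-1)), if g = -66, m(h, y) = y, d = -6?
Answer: -1598531/70 ≈ -22836.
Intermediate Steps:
(1/(-414 + m(-1, d)) - 346)*(g*(-1)) = (1/(-414 - 6) - 346)*(-66*(-1)) = (1/(-420) - 346)*66 = (-1/420 - 346)*66 = -145321/420*66 = -1598531/70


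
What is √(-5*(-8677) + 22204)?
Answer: √65589 ≈ 256.10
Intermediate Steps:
√(-5*(-8677) + 22204) = √(43385 + 22204) = √65589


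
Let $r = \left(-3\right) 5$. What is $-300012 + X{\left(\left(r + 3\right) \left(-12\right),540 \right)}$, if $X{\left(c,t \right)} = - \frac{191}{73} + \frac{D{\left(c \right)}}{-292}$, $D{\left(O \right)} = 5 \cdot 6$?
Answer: $- \frac{43802149}{146} \approx -3.0001 \cdot 10^{5}$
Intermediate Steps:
$D{\left(O \right)} = 30$
$r = -15$
$X{\left(c,t \right)} = - \frac{397}{146}$ ($X{\left(c,t \right)} = - \frac{191}{73} + \frac{30}{-292} = \left(-191\right) \frac{1}{73} + 30 \left(- \frac{1}{292}\right) = - \frac{191}{73} - \frac{15}{146} = - \frac{397}{146}$)
$-300012 + X{\left(\left(r + 3\right) \left(-12\right),540 \right)} = -300012 - \frac{397}{146} = - \frac{43802149}{146}$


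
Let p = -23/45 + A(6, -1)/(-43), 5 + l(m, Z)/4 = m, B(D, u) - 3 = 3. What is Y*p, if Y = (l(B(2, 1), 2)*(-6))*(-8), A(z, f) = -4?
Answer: -51776/645 ≈ -80.273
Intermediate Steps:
B(D, u) = 6 (B(D, u) = 3 + 3 = 6)
l(m, Z) = -20 + 4*m
p = -809/1935 (p = -23/45 - 4/(-43) = -23*1/45 - 4*(-1/43) = -23/45 + 4/43 = -809/1935 ≈ -0.41809)
Y = 192 (Y = ((-20 + 4*6)*(-6))*(-8) = ((-20 + 24)*(-6))*(-8) = (4*(-6))*(-8) = -24*(-8) = 192)
Y*p = 192*(-809/1935) = -51776/645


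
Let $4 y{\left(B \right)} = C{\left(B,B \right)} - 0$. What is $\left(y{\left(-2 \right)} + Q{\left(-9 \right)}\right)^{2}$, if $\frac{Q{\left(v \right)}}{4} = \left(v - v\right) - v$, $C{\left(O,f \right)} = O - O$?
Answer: $1296$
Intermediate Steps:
$C{\left(O,f \right)} = 0$
$Q{\left(v \right)} = - 4 v$ ($Q{\left(v \right)} = 4 \left(\left(v - v\right) - v\right) = 4 \left(0 - v\right) = 4 \left(- v\right) = - 4 v$)
$y{\left(B \right)} = 0$ ($y{\left(B \right)} = \frac{0 - 0}{4} = \frac{0 + 0}{4} = \frac{1}{4} \cdot 0 = 0$)
$\left(y{\left(-2 \right)} + Q{\left(-9 \right)}\right)^{2} = \left(0 - -36\right)^{2} = \left(0 + 36\right)^{2} = 36^{2} = 1296$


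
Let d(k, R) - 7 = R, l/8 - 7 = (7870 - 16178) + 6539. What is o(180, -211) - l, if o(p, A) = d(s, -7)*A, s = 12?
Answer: 14096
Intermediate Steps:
l = -14096 (l = 56 + 8*((7870 - 16178) + 6539) = 56 + 8*(-8308 + 6539) = 56 + 8*(-1769) = 56 - 14152 = -14096)
d(k, R) = 7 + R
o(p, A) = 0 (o(p, A) = (7 - 7)*A = 0*A = 0)
o(180, -211) - l = 0 - 1*(-14096) = 0 + 14096 = 14096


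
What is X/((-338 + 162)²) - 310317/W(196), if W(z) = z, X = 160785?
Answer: -48881967/30976 ≈ -1578.1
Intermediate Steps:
X/((-338 + 162)²) - 310317/W(196) = 160785/((-338 + 162)²) - 310317/196 = 160785/((-176)²) - 310317*1/196 = 160785/30976 - 6333/4 = -48881967/30976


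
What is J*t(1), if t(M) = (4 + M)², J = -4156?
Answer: -103900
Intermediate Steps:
J*t(1) = -4156*(4 + 1)² = -4156*5² = -4156*25 = -103900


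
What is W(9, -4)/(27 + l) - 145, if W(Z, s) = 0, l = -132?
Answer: -145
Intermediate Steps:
W(9, -4)/(27 + l) - 145 = 0/(27 - 132) - 145 = 0/(-105) - 145 = -1/105*0 - 145 = 0 - 145 = -145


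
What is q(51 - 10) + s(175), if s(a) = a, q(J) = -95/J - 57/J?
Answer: 7023/41 ≈ 171.29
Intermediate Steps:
q(J) = -152/J
q(51 - 10) + s(175) = -152/(51 - 10) + 175 = -152/41 + 175 = 7023/41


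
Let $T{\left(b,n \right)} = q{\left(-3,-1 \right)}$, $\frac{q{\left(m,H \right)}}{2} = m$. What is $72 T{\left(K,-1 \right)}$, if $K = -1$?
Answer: $-432$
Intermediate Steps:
$q{\left(m,H \right)} = 2 m$
$T{\left(b,n \right)} = -6$ ($T{\left(b,n \right)} = 2 \left(-3\right) = -6$)
$72 T{\left(K,-1 \right)} = 72 \left(-6\right) = -432$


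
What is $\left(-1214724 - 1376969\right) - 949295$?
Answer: $-3540988$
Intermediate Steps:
$\left(-1214724 - 1376969\right) - 949295 = -2591693 - 949295 = -3540988$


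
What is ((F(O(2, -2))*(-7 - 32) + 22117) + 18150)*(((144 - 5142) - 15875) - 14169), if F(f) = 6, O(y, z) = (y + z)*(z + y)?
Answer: -1402836386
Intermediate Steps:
O(y, z) = (y + z)**2 (O(y, z) = (y + z)*(y + z) = (y + z)**2)
((F(O(2, -2))*(-7 - 32) + 22117) + 18150)*(((144 - 5142) - 15875) - 14169) = ((6*(-7 - 32) + 22117) + 18150)*(((144 - 5142) - 15875) - 14169) = ((6*(-39) + 22117) + 18150)*((-4998 - 15875) - 14169) = ((-234 + 22117) + 18150)*(-20873 - 14169) = (21883 + 18150)*(-35042) = 40033*(-35042) = -1402836386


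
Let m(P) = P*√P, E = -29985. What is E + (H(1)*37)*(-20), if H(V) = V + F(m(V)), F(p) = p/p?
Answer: -31465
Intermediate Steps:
m(P) = P^(3/2)
F(p) = 1
H(V) = 1 + V (H(V) = V + 1 = 1 + V)
E + (H(1)*37)*(-20) = -29985 + ((1 + 1)*37)*(-20) = -29985 + (2*37)*(-20) = -29985 + 74*(-20) = -29985 - 1480 = -31465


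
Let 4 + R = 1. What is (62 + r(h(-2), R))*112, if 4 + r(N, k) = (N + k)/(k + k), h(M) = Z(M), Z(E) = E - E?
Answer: 6552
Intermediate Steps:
R = -3 (R = -4 + 1 = -3)
Z(E) = 0
h(M) = 0
r(N, k) = -4 + (N + k)/(2*k) (r(N, k) = -4 + (N + k)/(k + k) = -4 + (N + k)/((2*k)) = -4 + (N + k)*(1/(2*k)) = -4 + (N + k)/(2*k))
(62 + r(h(-2), R))*112 = (62 + (½)*(0 - 7*(-3))/(-3))*112 = (62 + (½)*(-⅓)*(0 + 21))*112 = (62 + (½)*(-⅓)*21)*112 = (62 - 7/2)*112 = (117/2)*112 = 6552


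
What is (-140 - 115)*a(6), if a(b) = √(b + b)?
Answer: -510*√3 ≈ -883.35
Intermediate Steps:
a(b) = √2*√b (a(b) = √(2*b) = √2*√b)
(-140 - 115)*a(6) = (-140 - 115)*(√2*√6) = -510*√3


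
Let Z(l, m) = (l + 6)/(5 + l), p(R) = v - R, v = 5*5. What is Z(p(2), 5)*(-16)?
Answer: -116/7 ≈ -16.571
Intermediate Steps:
v = 25
p(R) = 25 - R
Z(l, m) = (6 + l)/(5 + l)
Z(p(2), 5)*(-16) = ((6 + (25 - 1*2))/(5 + (25 - 1*2)))*(-16) = ((6 + (25 - 2))/(5 + (25 - 2)))*(-16) = ((6 + 23)/(5 + 23))*(-16) = (29/28)*(-16) = -116/7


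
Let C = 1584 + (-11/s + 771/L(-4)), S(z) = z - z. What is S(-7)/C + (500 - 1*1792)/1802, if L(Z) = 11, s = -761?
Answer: -38/53 ≈ -0.71698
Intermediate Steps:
S(z) = 0
C = 13846516/8371 (C = 1584 + (-11/(-761) + 771/11) = 1584 + (-11*(-1/761) + 771*(1/11)) = 1584 + (11/761 + 771/11) = 1584 + 586852/8371 = 13846516/8371 ≈ 1654.1)
S(-7)/C + (500 - 1*1792)/1802 = 0/(13846516/8371) + (500 - 1*1792)/1802 = 0*(8371/13846516) + (500 - 1792)*(1/1802) = 0 - 1292*1/1802 = 0 - 38/53 = -38/53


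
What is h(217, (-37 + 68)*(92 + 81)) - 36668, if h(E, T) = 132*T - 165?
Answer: 671083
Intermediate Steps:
h(E, T) = -165 + 132*T
h(217, (-37 + 68)*(92 + 81)) - 36668 = (-165 + 132*((-37 + 68)*(92 + 81))) - 36668 = (-165 + 132*(31*173)) - 36668 = (-165 + 132*5363) - 36668 = (-165 + 707916) - 36668 = 707751 - 36668 = 671083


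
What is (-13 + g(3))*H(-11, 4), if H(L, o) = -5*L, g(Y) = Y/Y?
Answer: -660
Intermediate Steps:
g(Y) = 1
(-13 + g(3))*H(-11, 4) = (-13 + 1)*(-5*(-11)) = -12*55 = -660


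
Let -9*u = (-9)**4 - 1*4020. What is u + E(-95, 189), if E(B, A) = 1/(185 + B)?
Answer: -25409/90 ≈ -282.32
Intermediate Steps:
u = -847/3 (u = -((-9)**4 - 1*4020)/9 = -(6561 - 4020)/9 = -1/9*2541 = -847/3 ≈ -282.33)
u + E(-95, 189) = -847/3 + 1/(185 - 95) = -847/3 + 1/90 = -25409/90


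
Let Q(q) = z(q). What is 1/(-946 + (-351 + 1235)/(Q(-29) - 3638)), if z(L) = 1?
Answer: -3637/3441486 ≈ -0.0010568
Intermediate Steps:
Q(q) = 1
1/(-946 + (-351 + 1235)/(Q(-29) - 3638)) = 1/(-946 + (-351 + 1235)/(1 - 3638)) = 1/(-946 + 884/(-3637)) = 1/(-946 + 884*(-1/3637)) = 1/(-946 - 884/3637) = 1/(-3441486/3637) = -3637/3441486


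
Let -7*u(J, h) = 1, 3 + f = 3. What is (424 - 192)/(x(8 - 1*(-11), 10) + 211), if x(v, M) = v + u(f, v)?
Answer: 1624/1609 ≈ 1.0093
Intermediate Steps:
f = 0 (f = -3 + 3 = 0)
u(J, h) = -1/7 (u(J, h) = -1/7*1 = -1/7)
x(v, M) = -1/7 + v (x(v, M) = v - 1/7 = -1/7 + v)
(424 - 192)/(x(8 - 1*(-11), 10) + 211) = (424 - 192)/((-1/7 + (8 - 1*(-11))) + 211) = 232/((-1/7 + (8 + 11)) + 211) = 232/((-1/7 + 19) + 211) = 232/(132/7 + 211) = 232/(1609/7) = 232*(7/1609) = 1624/1609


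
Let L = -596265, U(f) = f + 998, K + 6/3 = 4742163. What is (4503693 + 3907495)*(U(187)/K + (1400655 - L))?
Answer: 79651562804795672340/4742161 ≈ 1.6796e+13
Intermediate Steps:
K = 4742161 (K = -2 + 4742163 = 4742161)
U(f) = 998 + f
(4503693 + 3907495)*(U(187)/K + (1400655 - L)) = (4503693 + 3907495)*((998 + 187)/4742161 + (1400655 - 1*(-596265))) = 8411188*(1185*(1/4742161) + (1400655 + 596265)) = 8411188*(1185/4742161 + 1996920) = 8411188*(9469716145305/4742161) = 79651562804795672340/4742161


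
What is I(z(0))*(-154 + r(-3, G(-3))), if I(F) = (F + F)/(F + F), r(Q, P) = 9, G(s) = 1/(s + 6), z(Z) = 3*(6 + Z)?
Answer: -145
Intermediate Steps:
z(Z) = 18 + 3*Z
G(s) = 1/(6 + s)
I(F) = 1 (I(F) = (2*F)/((2*F)) = (2*F)*(1/(2*F)) = 1)
I(z(0))*(-154 + r(-3, G(-3))) = 1*(-154 + 9) = 1*(-145) = -145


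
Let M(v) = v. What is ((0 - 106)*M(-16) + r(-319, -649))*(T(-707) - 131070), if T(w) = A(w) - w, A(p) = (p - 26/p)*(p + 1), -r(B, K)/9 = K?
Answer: 1964959188189/707 ≈ 2.7793e+9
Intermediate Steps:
r(B, K) = -9*K
A(p) = (1 + p)*(p - 26/p) (A(p) = (p - 26/p)*(1 + p) = (1 + p)*(p - 26/p))
T(w) = -26 + w**2 - 26/w (T(w) = (-26 + w + w**2 - 26/w) - w = -26 + w**2 - 26/w)
((0 - 106)*M(-16) + r(-319, -649))*(T(-707) - 131070) = ((0 - 106)*(-16) - 9*(-649))*((-26 + (-707)**2 - 26/(-707)) - 131070) = (-106*(-16) + 5841)*((-26 + 499849 - 26*(-1/707)) - 131070) = (1696 + 5841)*((-26 + 499849 + 26/707) - 131070) = 7537*(353374887/707 - 131070) = 7537*(260708397/707) = 1964959188189/707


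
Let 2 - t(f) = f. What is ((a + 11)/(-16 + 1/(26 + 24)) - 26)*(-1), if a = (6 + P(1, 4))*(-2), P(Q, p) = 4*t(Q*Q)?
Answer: 20324/799 ≈ 25.437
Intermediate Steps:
t(f) = 2 - f
P(Q, p) = 8 - 4*Q² (P(Q, p) = 4*(2 - Q*Q) = 4*(2 - Q²) = 8 - 4*Q²)
a = -20 (a = (6 + (8 - 4*1²))*(-2) = (6 + (8 - 4*1))*(-2) = (6 + (8 - 4))*(-2) = (6 + 4)*(-2) = 10*(-2) = -20)
((a + 11)/(-16 + 1/(26 + 24)) - 26)*(-1) = ((-20 + 11)/(-16 + 1/(26 + 24)) - 26)*(-1) = (-9/(-16 + 1/50) - 26)*(-1) = (-9/(-799/50) - 26)*(-1) = (-9*(-50/799) - 26)*(-1) = (450/799 - 26)*(-1) = -20324/799*(-1) = 20324/799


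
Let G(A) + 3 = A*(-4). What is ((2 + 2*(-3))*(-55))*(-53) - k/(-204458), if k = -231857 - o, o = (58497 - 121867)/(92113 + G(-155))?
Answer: -11054399570032/947969517 ≈ -11661.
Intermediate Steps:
G(A) = -3 - 4*A (G(A) = -3 + A*(-4) = -3 - 4*A)
o = -6337/9273 (o = (58497 - 121867)/(92113 + (-3 - 4*(-155))) = -63370/(92113 + (-3 + 620)) = -63370/(92113 + 617) = -63370/92730 = -63370*1/92730 = -6337/9273 ≈ -0.68338)
k = -2150003624/9273 (k = -231857 - 1*(-6337/9273) = -231857 + 6337/9273 = -2150003624/9273 ≈ -2.3186e+5)
((2 + 2*(-3))*(-55))*(-53) - k/(-204458) = ((2 + 2*(-3))*(-55))*(-53) - (-2150003624)/(9273*(-204458)) = ((2 - 6)*(-55))*(-53) - (-2150003624)*(-1)/(9273*204458) = -4*(-55)*(-53) - 1*1075001812/947969517 = 220*(-53) - 1075001812/947969517 = -11660 - 1075001812/947969517 = -11054399570032/947969517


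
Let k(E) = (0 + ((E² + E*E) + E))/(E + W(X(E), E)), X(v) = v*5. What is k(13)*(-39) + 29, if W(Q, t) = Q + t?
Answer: -850/7 ≈ -121.43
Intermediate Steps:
X(v) = 5*v
k(E) = (E + 2*E²)/(7*E) (k(E) = (0 + ((E² + E*E) + E))/(E + (5*E + E)) = (0 + ((E² + E²) + E))/(E + 6*E) = (0 + (2*E² + E))/((7*E)) = (0 + (E + 2*E²))*(1/(7*E)) = (E + 2*E²)*(1/(7*E)) = (E + 2*E²)/(7*E))
k(13)*(-39) + 29 = (⅐ + (2/7)*13)*(-39) + 29 = (⅐ + 26/7)*(-39) + 29 = (27/7)*(-39) + 29 = -1053/7 + 29 = -850/7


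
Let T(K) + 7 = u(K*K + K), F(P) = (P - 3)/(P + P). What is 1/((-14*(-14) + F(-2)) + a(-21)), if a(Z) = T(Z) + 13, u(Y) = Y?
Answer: 4/2493 ≈ 0.0016045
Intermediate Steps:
F(P) = (-3 + P)/(2*P) (F(P) = (-3 + P)/((2*P)) = (-3 + P)*(1/(2*P)) = (-3 + P)/(2*P))
T(K) = -7 + K + K² (T(K) = -7 + (K*K + K) = -7 + (K² + K) = -7 + (K + K²) = -7 + K + K²)
a(Z) = 6 + Z*(1 + Z) (a(Z) = (-7 + Z*(1 + Z)) + 13 = 6 + Z*(1 + Z))
1/((-14*(-14) + F(-2)) + a(-21)) = 1/((-14*(-14) + (½)*(-3 - 2)/(-2)) + (6 - 21*(1 - 21))) = 1/((196 + (½)*(-½)*(-5)) + (6 - 21*(-20))) = 1/((196 + 5/4) + (6 + 420)) = 1/(789/4 + 426) = 1/(2493/4) = 4/2493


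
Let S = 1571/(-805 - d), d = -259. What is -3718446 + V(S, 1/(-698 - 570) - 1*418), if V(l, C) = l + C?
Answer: -1287337833983/346164 ≈ -3.7189e+6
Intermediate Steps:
S = -1571/546 (S = 1571/(-805 - 1*(-259)) = 1571/(-805 + 259) = 1571/(-546) = 1571*(-1/546) = -1571/546 ≈ -2.8773)
V(l, C) = C + l
-3718446 + V(S, 1/(-698 - 570) - 1*418) = -3718446 + ((1/(-698 - 570) - 1*418) - 1571/546) = -3718446 + ((1/(-1268) - 418) - 1571/546) = -3718446 + ((-1/1268 - 418) - 1571/546) = -3718446 + (-530025/1268 - 1571/546) = -3718446 - 145692839/346164 = -1287337833983/346164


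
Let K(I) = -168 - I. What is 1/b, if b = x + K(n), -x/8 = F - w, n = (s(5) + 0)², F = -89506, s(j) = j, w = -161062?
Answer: -1/572641 ≈ -1.7463e-6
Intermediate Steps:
n = 25 (n = (5 + 0)² = 5² = 25)
x = -572448 (x = -8*(-89506 - 1*(-161062)) = -8*(-89506 + 161062) = -8*71556 = -572448)
b = -572641 (b = -572448 + (-168 - 1*25) = -572448 + (-168 - 25) = -572448 - 193 = -572641)
1/b = 1/(-572641) = -1/572641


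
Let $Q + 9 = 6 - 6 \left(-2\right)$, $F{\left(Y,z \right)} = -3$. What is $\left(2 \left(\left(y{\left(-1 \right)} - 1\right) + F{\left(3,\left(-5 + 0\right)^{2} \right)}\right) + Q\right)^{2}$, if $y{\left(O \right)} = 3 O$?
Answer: $25$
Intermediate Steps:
$Q = 9$ ($Q = -9 - \left(-6 + 6 \left(-2\right)\right) = -9 + \left(6 - -12\right) = -9 + \left(6 + 12\right) = -9 + 18 = 9$)
$\left(2 \left(\left(y{\left(-1 \right)} - 1\right) + F{\left(3,\left(-5 + 0\right)^{2} \right)}\right) + Q\right)^{2} = \left(2 \left(\left(3 \left(-1\right) - 1\right) - 3\right) + 9\right)^{2} = \left(2 \left(\left(-3 - 1\right) - 3\right) + 9\right)^{2} = \left(2 \left(-4 - 3\right) + 9\right)^{2} = \left(2 \left(-7\right) + 9\right)^{2} = \left(-14 + 9\right)^{2} = \left(-5\right)^{2} = 25$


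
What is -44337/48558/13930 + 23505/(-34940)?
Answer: -132505294079/196948901030 ≈ -0.67279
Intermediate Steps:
-44337/48558/13930 + 23505/(-34940) = -44337*1/48558*(1/13930) + 23505*(-1/34940) = -14779/16186*1/13930 - 4701/6988 = -14779/225470980 - 4701/6988 = -132505294079/196948901030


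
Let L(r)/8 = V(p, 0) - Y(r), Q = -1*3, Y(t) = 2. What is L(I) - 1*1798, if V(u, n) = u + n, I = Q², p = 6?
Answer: -1766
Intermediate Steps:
Q = -3
I = 9 (I = (-3)² = 9)
V(u, n) = n + u
L(r) = 32 (L(r) = 8*((0 + 6) - 1*2) = 8*(6 - 2) = 8*4 = 32)
L(I) - 1*1798 = 32 - 1*1798 = 32 - 1798 = -1766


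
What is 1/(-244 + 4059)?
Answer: 1/3815 ≈ 0.00026212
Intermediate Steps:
1/(-244 + 4059) = 1/3815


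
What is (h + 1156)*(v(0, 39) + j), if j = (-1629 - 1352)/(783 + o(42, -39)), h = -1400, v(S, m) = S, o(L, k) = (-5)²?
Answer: 181841/202 ≈ 900.20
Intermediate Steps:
o(L, k) = 25
j = -2981/808 (j = (-1629 - 1352)/(783 + 25) = -2981/808 ≈ -3.6894)
(h + 1156)*(v(0, 39) + j) = (-1400 + 1156)*(0 - 2981/808) = -244*(-2981/808) = 181841/202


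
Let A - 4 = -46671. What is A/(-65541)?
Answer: 46667/65541 ≈ 0.71203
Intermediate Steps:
A = -46667 (A = 4 - 46671 = -46667)
A/(-65541) = -46667/(-65541) = -46667*(-1/65541) = 46667/65541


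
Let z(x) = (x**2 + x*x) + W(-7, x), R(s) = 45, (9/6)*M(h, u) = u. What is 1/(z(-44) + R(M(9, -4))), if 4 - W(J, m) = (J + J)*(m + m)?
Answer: 1/2689 ≈ 0.00037189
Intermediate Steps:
M(h, u) = 2*u/3
W(J, m) = 4 - 4*J*m (W(J, m) = 4 - (J + J)*(m + m) = 4 - 2*J*2*m = 4 - 4*J*m)
z(x) = 4 + 2*x**2 + 28*x (z(x) = (x**2 + x*x) + (4 - 4*(-7)*x) = (x**2 + x**2) + (4 + 28*x) = 2*x**2 + (4 + 28*x) = 4 + 2*x**2 + 28*x)
1/(z(-44) + R(M(9, -4))) = 1/((4 + 2*(-44)**2 + 28*(-44)) + 45) = 1/((4 + 2*1936 - 1232) + 45) = 1/((4 + 3872 - 1232) + 45) = 1/(2644 + 45) = 1/2689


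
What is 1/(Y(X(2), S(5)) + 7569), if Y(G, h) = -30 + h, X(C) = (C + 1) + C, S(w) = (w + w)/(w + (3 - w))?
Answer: 3/22627 ≈ 0.00013258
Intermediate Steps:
S(w) = 2*w/3 (S(w) = (2*w)/3 = (2*w)*(1/3) = 2*w/3)
X(C) = 1 + 2*C (X(C) = (1 + C) + C = 1 + 2*C)
1/(Y(X(2), S(5)) + 7569) = 1/((-30 + (2/3)*5) + 7569) = 1/((-30 + 10/3) + 7569) = 1/(-80/3 + 7569) = 1/(22627/3) = 3/22627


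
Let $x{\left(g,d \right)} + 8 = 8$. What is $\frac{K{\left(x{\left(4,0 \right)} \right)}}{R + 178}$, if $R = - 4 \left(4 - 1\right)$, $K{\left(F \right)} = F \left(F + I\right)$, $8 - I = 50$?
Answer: $0$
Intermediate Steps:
$I = -42$ ($I = 8 - 50 = -42$)
$x{\left(g,d \right)} = 0$ ($x{\left(g,d \right)} = -8 + 8 = 0$)
$K{\left(F \right)} = F \left(-42 + F\right)$ ($K{\left(F \right)} = F \left(F - 42\right) = F \left(-42 + F\right)$)
$R = -12$ ($R = \left(-4\right) 3 = -12$)
$\frac{K{\left(x{\left(4,0 \right)} \right)}}{R + 178} = \frac{0 \left(-42 + 0\right)}{-12 + 178} = \frac{0 \left(-42\right)}{166} = 0 \cdot \frac{1}{166} = 0$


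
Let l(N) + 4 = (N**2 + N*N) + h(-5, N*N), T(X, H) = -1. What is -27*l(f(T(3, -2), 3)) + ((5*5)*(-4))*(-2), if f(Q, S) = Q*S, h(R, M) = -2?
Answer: -124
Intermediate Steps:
l(N) = -6 + 2*N**2 (l(N) = -4 + ((N**2 + N*N) - 2) = -4 + ((N**2 + N**2) - 2) = -4 + (2*N**2 - 2) = -4 + (-2 + 2*N**2) = -6 + 2*N**2)
-27*l(f(T(3, -2), 3)) + ((5*5)*(-4))*(-2) = -27*(-6 + 2*(-1*3)**2) + ((5*5)*(-4))*(-2) = -27*(-6 + 2*(-3)**2) + (25*(-4))*(-2) = -27*(-6 + 2*9) - 100*(-2) = -27*(-6 + 18) + 200 = -27*12 + 200 = -324 + 200 = -124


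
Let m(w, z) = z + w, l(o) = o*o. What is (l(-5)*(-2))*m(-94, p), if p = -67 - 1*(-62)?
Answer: 4950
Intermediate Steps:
p = -5 (p = -67 + 62 = -5)
l(o) = o²
m(w, z) = w + z
(l(-5)*(-2))*m(-94, p) = ((-5)²*(-2))*(-94 - 5) = (25*(-2))*(-99) = -50*(-99) = 4950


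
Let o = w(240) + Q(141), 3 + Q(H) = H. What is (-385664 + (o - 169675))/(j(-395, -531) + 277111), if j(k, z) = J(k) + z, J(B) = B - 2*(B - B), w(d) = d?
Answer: -554961/276185 ≈ -2.0094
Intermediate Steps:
Q(H) = -3 + H
J(B) = B (J(B) = B - 2*0 = B + 0 = B)
j(k, z) = k + z
o = 378 (o = 240 + (-3 + 141) = 240 + 138 = 378)
(-385664 + (o - 169675))/(j(-395, -531) + 277111) = (-385664 + (378 - 169675))/((-395 - 531) + 277111) = (-385664 - 169297)/(-926 + 277111) = -554961/276185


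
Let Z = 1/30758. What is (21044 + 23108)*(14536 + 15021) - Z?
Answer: 40139210423311/30758 ≈ 1.3050e+9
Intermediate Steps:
Z = 1/30758 ≈ 3.2512e-5
(21044 + 23108)*(14536 + 15021) - Z = (21044 + 23108)*(14536 + 15021) - 1*1/30758 = 44152*29557 - 1/30758 = 1305000664 - 1/30758 = 40139210423311/30758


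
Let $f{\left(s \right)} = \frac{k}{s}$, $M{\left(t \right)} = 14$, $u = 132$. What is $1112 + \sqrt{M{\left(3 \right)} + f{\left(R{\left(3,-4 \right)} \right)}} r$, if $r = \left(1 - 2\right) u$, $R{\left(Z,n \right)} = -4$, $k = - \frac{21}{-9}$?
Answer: $1112 - 22 \sqrt{483} \approx 628.5$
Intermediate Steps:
$k = \frac{7}{3}$ ($k = \left(-21\right) \left(- \frac{1}{9}\right) = \frac{7}{3} \approx 2.3333$)
$f{\left(s \right)} = \frac{7}{3 s}$
$r = -132$ ($r = \left(1 - 2\right) 132 = \left(-1\right) 132 = -132$)
$1112 + \sqrt{M{\left(3 \right)} + f{\left(R{\left(3,-4 \right)} \right)}} r = 1112 + \sqrt{14 + \frac{7}{3 \left(-4\right)}} \left(-132\right) = 1112 + \sqrt{14 + \frac{7}{3} \left(- \frac{1}{4}\right)} \left(-132\right) = 1112 + \sqrt{14 - \frac{7}{12}} \left(-132\right) = 1112 + \sqrt{\frac{161}{12}} \left(-132\right) = 1112 + \frac{\sqrt{483}}{6} \left(-132\right) = 1112 - 22 \sqrt{483}$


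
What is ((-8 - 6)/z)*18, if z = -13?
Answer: 252/13 ≈ 19.385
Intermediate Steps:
((-8 - 6)/z)*18 = ((-8 - 6)/(-13))*18 = -14*(-1/13)*18 = (14/13)*18 = 252/13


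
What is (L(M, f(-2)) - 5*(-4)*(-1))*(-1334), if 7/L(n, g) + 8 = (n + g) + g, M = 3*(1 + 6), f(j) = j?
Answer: 230782/9 ≈ 25642.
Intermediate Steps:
M = 21 (M = 3*7 = 21)
L(n, g) = 7/(-8 + n + 2*g) (L(n, g) = 7/(-8 + ((n + g) + g)) = 7/(-8 + ((g + n) + g)) = 7/(-8 + (n + 2*g)) = 7/(-8 + n + 2*g))
(L(M, f(-2)) - 5*(-4)*(-1))*(-1334) = (7/(-8 + 21 + 2*(-2)) - 5*(-4)*(-1))*(-1334) = (7/(-8 + 21 - 4) + 20*(-1))*(-1334) = (7/9 - 20)*(-1334) = -173/9*(-1334) = 230782/9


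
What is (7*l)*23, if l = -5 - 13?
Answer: -2898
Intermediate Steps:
l = -18
(7*l)*23 = (7*(-18))*23 = -126*23 = -2898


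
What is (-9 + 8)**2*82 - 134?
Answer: -52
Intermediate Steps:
(-9 + 8)**2*82 - 134 = (-1)**2*82 - 134 = 1*82 - 134 = 82 - 134 = -52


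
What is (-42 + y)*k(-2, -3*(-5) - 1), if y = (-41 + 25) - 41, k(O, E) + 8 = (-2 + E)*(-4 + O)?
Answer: 7920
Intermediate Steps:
k(O, E) = -8 + (-4 + O)*(-2 + E) (k(O, E) = -8 + (-2 + E)*(-4 + O) = -8 + (-4 + O)*(-2 + E))
y = -57 (y = -16 - 41 = -57)
(-42 + y)*k(-2, -3*(-5) - 1) = (-42 - 57)*(-4*(-3*(-5) - 1) - 2*(-2) + (-3*(-5) - 1)*(-2)) = -99*(-4*(15 - 1) + 4 + (15 - 1)*(-2)) = -99*(-4*14 + 4 + 14*(-2)) = -99*(-56 + 4 - 28) = -99*(-80) = 7920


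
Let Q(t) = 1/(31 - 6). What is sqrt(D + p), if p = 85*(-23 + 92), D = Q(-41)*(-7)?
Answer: sqrt(146618)/5 ≈ 76.581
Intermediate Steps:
Q(t) = 1/25
D = -7/25 (D = (1/25)*(-7) = -7/25 ≈ -0.28000)
p = 5865 (p = 85*69 = 5865)
sqrt(D + p) = sqrt(-7/25 + 5865) = sqrt(146618/25) = sqrt(146618)/5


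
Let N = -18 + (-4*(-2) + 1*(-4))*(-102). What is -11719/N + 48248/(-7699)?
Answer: 69670933/3279774 ≈ 21.243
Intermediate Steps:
N = -426 (N = -18 + (8 - 4)*(-102) = -18 + 4*(-102) = -18 - 408 = -426)
-11719/N + 48248/(-7699) = -11719/(-426) + 48248/(-7699) = -11719*(-1/426) + 48248*(-1/7699) = 11719/426 - 48248/7699 = 69670933/3279774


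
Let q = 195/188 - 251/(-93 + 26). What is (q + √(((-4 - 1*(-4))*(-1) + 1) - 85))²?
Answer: -9696950135/158659216 + 60253*I*√21/3149 ≈ -61.118 + 87.683*I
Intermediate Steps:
q = 60253/12596 (q = 195*(1/188) - 251/(-67) = 195/188 - 251*(-1/67) = 195/188 + 251/67 = 60253/12596 ≈ 4.7835)
(q + √(((-4 - 1*(-4))*(-1) + 1) - 85))² = (60253/12596 + √(((-4 - 1*(-4))*(-1) + 1) - 85))² = (60253/12596 + √(((-4 + 4)*(-1) + 1) - 85))² = (60253/12596 + √((0*(-1) + 1) - 85))² = (60253/12596 + √((0 + 1) - 85))² = (60253/12596 + √(1 - 85))² = (60253/12596 + √(-84))² = (60253/12596 + 2*I*√21)²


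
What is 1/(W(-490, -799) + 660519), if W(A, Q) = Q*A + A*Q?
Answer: 1/1443539 ≈ 6.9274e-7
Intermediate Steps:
W(A, Q) = 2*A*Q (W(A, Q) = A*Q + A*Q = 2*A*Q)
1/(W(-490, -799) + 660519) = 1/(2*(-490)*(-799) + 660519) = 1/(783020 + 660519) = 1/1443539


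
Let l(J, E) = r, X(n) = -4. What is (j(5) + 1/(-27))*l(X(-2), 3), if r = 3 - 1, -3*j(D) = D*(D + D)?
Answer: -902/27 ≈ -33.407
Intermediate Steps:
j(D) = -2*D**2/3 (j(D) = -D*(D + D)/3 = -D*2*D/3 = -2*D**2/3)
r = 2
l(J, E) = 2
(j(5) + 1/(-27))*l(X(-2), 3) = (-2/3*5**2 + 1/(-27))*2 = (-2/3*25 - 1/27)*2 = (-50/3 - 1/27)*2 = -451/27*2 = -902/27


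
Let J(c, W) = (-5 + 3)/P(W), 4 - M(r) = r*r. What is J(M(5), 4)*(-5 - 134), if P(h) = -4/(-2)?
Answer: 139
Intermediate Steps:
M(r) = 4 - r² (M(r) = 4 - r*r = 4 - r²)
P(h) = 2 (P(h) = -4*(-½) = 2)
J(c, W) = -1 (J(c, W) = (-5 + 3)/2 = -2*½ = -1)
J(M(5), 4)*(-5 - 134) = -(-5 - 134) = -1*(-139) = 139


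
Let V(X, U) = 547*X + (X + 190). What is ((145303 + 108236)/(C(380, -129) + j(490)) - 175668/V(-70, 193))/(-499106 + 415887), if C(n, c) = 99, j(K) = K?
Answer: -4890526041/935470188235 ≈ -0.0052279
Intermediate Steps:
V(X, U) = 190 + 548*X (V(X, U) = 547*X + (190 + X) = 190 + 548*X)
((145303 + 108236)/(C(380, -129) + j(490)) - 175668/V(-70, 193))/(-499106 + 415887) = ((145303 + 108236)/(99 + 490) - 175668/(190 + 548*(-70)))/(-499106 + 415887) = (253539/589 - 175668/(190 - 38360))/(-83219) = (253539*(1/589) - 175668/(-38170))*(-1/83219) = (253539/589 - 175668*(-1/38170))*(-1/83219) = (253539/589 + 87834/19085)*(-1/83219) = (4890526041/11241065)*(-1/83219) = -4890526041/935470188235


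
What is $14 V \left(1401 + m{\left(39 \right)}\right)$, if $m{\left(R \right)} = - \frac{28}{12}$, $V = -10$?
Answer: $- \frac{587440}{3} \approx -1.9581 \cdot 10^{5}$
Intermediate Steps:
$m{\left(R \right)} = - \frac{7}{3}$ ($m{\left(R \right)} = \left(-28\right) \frac{1}{12} = - \frac{7}{3}$)
$14 V \left(1401 + m{\left(39 \right)}\right) = 14 \left(-10\right) \left(1401 - \frac{7}{3}\right) = \left(-140\right) \frac{4196}{3} = - \frac{587440}{3}$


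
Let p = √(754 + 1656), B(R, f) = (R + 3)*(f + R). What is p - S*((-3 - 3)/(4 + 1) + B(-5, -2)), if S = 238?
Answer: -15232/5 + √2410 ≈ -2997.3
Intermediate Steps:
B(R, f) = (3 + R)*(R + f)
p = √2410 ≈ 49.092
p - S*((-3 - 3)/(4 + 1) + B(-5, -2)) = √2410 - 238*((-3 - 3)/(4 + 1) + ((-5)² + 3*(-5) + 3*(-2) - 5*(-2))) = √2410 - 238*(-6/5 + (25 - 15 - 6 + 10)) = √2410 - 238*(-6*⅕ + 14) = √2410 - 238*(-6/5 + 14) = √2410 - 238*64/5 = √2410 - 1*15232/5 = √2410 - 15232/5 = -15232/5 + √2410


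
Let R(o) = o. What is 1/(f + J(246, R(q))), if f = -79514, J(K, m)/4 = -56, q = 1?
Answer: -1/79738 ≈ -1.2541e-5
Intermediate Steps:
J(K, m) = -224 (J(K, m) = 4*(-56) = -224)
1/(f + J(246, R(q))) = 1/(-79514 - 224) = 1/(-79738) = -1/79738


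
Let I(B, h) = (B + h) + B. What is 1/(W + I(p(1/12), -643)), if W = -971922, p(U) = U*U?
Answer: -72/70024679 ≈ -1.0282e-6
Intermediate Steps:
p(U) = U²
I(B, h) = h + 2*B
1/(W + I(p(1/12), -643)) = 1/(-971922 + (-643 + 2*(1/12)²)) = 1/(-971922 + (-643 + 2*(1/144))) = 1/(-971922 + (-643 + 1/72)) = 1/(-971922 - 46295/72) = 1/(-70024679/72) = -72/70024679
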